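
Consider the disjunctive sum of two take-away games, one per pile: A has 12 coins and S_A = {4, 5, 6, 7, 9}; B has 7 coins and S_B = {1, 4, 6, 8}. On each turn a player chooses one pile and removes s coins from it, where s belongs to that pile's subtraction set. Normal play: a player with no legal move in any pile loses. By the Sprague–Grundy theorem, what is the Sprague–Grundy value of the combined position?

Pile A, S = {4, 5, 6, 7, 9}:
n :  0  1  2  3  4  5  6  7  8  9 10 11 12
G :  0  0  0  0  1  1  1  1  2  2  2  2  3
G_A(12) = 3.
Pile B, S = {1, 4, 6, 8}:
n : 0 1 2 3 4 5 6 7
G : 0 1 0 1 2 0 1 0
G_B(7) = 0.
Combined Grundy value = 3 ⊕ 0 = 3.

3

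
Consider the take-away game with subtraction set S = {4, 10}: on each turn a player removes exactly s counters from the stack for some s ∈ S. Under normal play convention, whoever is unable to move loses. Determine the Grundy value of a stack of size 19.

n :  0  1  2  3  4  5  6  7  8  9 10 11 12 13 14 15 16 17 18 19
G :  0  0  0  0  1  1  1  1  0  0  2  2  1  1  0  0  0  0  1  1

1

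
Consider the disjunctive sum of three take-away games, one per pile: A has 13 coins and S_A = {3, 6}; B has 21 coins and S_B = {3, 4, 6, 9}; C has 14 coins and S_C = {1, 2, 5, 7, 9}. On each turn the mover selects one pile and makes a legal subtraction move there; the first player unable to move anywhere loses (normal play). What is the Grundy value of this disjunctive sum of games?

2

Pile A, S = {3, 6}:
n :  0  1  2  3  4  5  6  7  8  9 10 11 12 13
G :  0  0  0  1  1  1  2  2  2  0  0  0  1  1
G_A(13) = 1.
Pile B, S = {3, 4, 6, 9}:
n :  0  1  2  3  4  5  6  7  8  9 10 11 12 13 14 15 16 17 18 19 20 21
G :  0  0  0  1  1  1  2  2  2  3  3  3  0  0  0  1  1  1  2  2  2  3
G_B(21) = 3.
Pile C, S = {1, 2, 5, 7, 9}:
G(0) = 0
G(1) = mex{0} = 1
G(2) = mex{1,0} = 2
G(3) = mex{2,1} = 0
G(4) = mex{0,2} = 1
G(5) = mex{1,0,0} = 2
G(6) = mex{2,1,1} = 0
G(7) = mex{0,2,2,0} = 1
G(8) = mex{1,0,0,1} = 2
G(9) = mex{2,1,1,2,0} = 3
G(10) = mex{3,2,2,0,1} = 4
G(11) = mex{4,3,0,1,2} = 5
G(12) = mex{5,4,1,2,0} = 3
G(13) = mex{3,5,2,0,1} = 4
G(14) = mex{4,3,3,1,2} = 0
G_C(14) = 0.
Combined Grundy value = 1 ⊕ 3 ⊕ 0 = 2.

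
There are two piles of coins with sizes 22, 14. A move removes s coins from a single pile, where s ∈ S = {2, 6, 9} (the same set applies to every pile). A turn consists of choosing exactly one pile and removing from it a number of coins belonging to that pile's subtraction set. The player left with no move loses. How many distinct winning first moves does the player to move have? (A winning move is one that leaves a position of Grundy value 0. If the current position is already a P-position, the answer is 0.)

All piles use S = {2, 6, 9}:
n :  0  1  2  3  4  5  6  7  8  9 10 11 12 13 14 15 16 17 18 19 20 21 22
G :  0  0  1  1  0  0  1  1  0  2  1  3  0  2  1  0  0  1  1  0  0  1  1
Pile A: G(22) = 1.
Pile B: G(14) = 1.
Combined Grundy value = 1 ⊕ 1 = 0.
A winning move leaves total XOR = 0, i.e. changes one component's Grundy value g to g ⊕ X where X is the current total.
Pile A: target g' = 1⊕0 = 1, but every legal move changes the Grundy value (mex property), so 0 moves.
Pile B: target g' = 1⊕0 = 1, but every legal move changes the Grundy value (mex property), so 0 moves.

0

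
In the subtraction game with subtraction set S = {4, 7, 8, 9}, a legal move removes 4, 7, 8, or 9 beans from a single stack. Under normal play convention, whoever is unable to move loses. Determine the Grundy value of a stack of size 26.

n :  0  1  2  3  4  5  6  7  8  9 10 11 12 13 14 15 16 17 18 19 20 21 22 23 24 25 26
G :  0  0  0  0  1  1  1  1  2  2  2  2  3  0  0  0  0  1  1  1  1  2  2  2  2  3  0

0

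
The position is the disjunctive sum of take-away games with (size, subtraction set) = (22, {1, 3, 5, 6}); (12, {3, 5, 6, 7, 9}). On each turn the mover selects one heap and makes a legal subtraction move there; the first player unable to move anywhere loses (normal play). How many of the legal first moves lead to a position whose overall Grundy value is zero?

Heap A, S = {1, 3, 5, 6}:
G(0) = 0
G(1) = mex{0} = 1
G(2) = mex{1} = 0
G(3) = mex{0,0} = 1
G(4) = mex{1,1} = 0
G(5) = mex{0,0,0} = 1
G(6) = mex{1,1,1,0} = 2
G(7) = mex{2,0,0,1} = 3
G(8) = mex{3,1,1,0} = 2
G(9) = mex{2,2,0,1} = 3
G(10) = mex{3,3,1,0} = 2
G(11) = mex{2,2,2,1} = 0
G(12) = mex{0,3,3,2} = 1
G(13) = mex{1,2,2,3} = 0
G(14) = mex{0,0,3,2} = 1
G(15) = mex{1,1,2,3} = 0
G(16) = mex{0,0,0,2} = 1
G(17) = mex{1,1,1,0} = 2
G(18) = mex{2,0,0,1} = 3
G(19) = mex{3,1,1,0} = 2
G(20) = mex{2,2,0,1} = 3
G(21) = mex{3,3,1,0} = 2
G(22) = mex{2,2,2,1} = 0
G_A(22) = 0.
Heap B, S = {3, 5, 6, 7, 9}:
n :  0  1  2  3  4  5  6  7  8  9 10 11 12
G :  0  0  0  1  1  1  2  2  2  3  3  3  0
G_B(12) = 0.
Combined Grundy value = 0 ⊕ 0 = 0.
A winning move leaves total XOR = 0, i.e. changes one component's Grundy value g to g ⊕ X where X is the current total.
Heap A: target g' = 0⊕0 = 0, but every legal move changes the Grundy value (mex property), so 0 moves.
Heap B: target g' = 0⊕0 = 0, but every legal move changes the Grundy value (mex property), so 0 moves.

0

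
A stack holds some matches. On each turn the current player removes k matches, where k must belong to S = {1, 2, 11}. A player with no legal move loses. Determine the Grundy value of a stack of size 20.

2

n :  0  1  2  3  4  5  6  7  8  9 10 11 12 13 14 15 16 17 18 19 20
G :  0  1  2  0  1  2  0  1  2  0  1  2  0  1  2  0  1  2  0  1  2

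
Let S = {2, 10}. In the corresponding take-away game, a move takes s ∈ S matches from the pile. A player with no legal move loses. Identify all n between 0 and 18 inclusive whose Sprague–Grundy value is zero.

G(0) = 0
G(1) = mex{} = 0
G(2) = mex{0} = 1
G(3) = mex{0} = 1
G(4) = mex{1} = 0
G(5) = mex{1} = 0
G(6) = mex{0} = 1
G(7) = mex{0} = 1
G(8) = mex{1} = 0
G(9) = mex{1} = 0
G(10) = mex{0,0} = 1
G(11) = mex{0,0} = 1
G(12) = mex{1,1} = 0
G(13) = mex{1,1} = 0
G(14) = mex{0,0} = 1
G(15) = mex{0,0} = 1
G(16) = mex{1,1} = 0
G(17) = mex{1,1} = 0
G(18) = mex{0,0} = 1
P-positions are exactly the n with G(n) = 0.

0, 1, 4, 5, 8, 9, 12, 13, 16, 17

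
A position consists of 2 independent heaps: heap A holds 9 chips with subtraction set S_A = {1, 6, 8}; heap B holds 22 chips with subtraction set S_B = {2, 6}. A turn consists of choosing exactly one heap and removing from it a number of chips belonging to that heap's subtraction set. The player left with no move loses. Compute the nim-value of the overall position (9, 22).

1

Heap A, S = {1, 6, 8}:
G(0) = 0
G(1) = mex{0} = 1
G(2) = mex{1} = 0
G(3) = mex{0} = 1
G(4) = mex{1} = 0
G(5) = mex{0} = 1
G(6) = mex{1,0} = 2
G(7) = mex{2,1} = 0
G(8) = mex{0,0,0} = 1
G(9) = mex{1,1,1} = 0
G_A(9) = 0.
Heap B, S = {2, 6}:
G(0) = 0
G(1) = mex{} = 0
G(2) = mex{0} = 1
G(3) = mex{0} = 1
G(4) = mex{1} = 0
G(5) = mex{1} = 0
G(6) = mex{0,0} = 1
G(7) = mex{0,0} = 1
G(8) = mex{1,1} = 0
G(9) = mex{1,1} = 0
G(10) = mex{0,0} = 1
G(11) = mex{0,0} = 1
G(12) = mex{1,1} = 0
G(13) = mex{1,1} = 0
G(14) = mex{0,0} = 1
G(15) = mex{0,0} = 1
G(16) = mex{1,1} = 0
G(17) = mex{1,1} = 0
G(18) = mex{0,0} = 1
G(19) = mex{0,0} = 1
G(20) = mex{1,1} = 0
G(21) = mex{1,1} = 0
G(22) = mex{0,0} = 1
G_B(22) = 1.
Combined Grundy value = 0 ⊕ 1 = 1.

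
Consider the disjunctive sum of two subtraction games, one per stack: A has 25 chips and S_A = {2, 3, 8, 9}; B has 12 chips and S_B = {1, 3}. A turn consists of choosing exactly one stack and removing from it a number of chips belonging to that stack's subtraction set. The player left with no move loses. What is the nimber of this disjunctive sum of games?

Stack A, S = {2, 3, 8, 9}:
G(0) = 0
G(1) = mex{} = 0
G(2) = mex{0} = 1
G(3) = mex{0,0} = 1
G(4) = mex{1,0} = 2
G(5) = mex{1,1} = 0
G(6) = mex{2,1} = 0
G(7) = mex{0,2} = 1
G(8) = mex{0,0,0} = 1
G(9) = mex{1,0,0,0} = 2
G(10) = mex{1,1,1,0} = 2
G(11) = mex{2,1,1,1} = 0
G(12) = mex{2,2,2,1} = 0
G(13) = mex{0,2,0,2} = 1
G(14) = mex{0,0,0,0} = 1
G(15) = mex{1,0,1,0} = 2
G(16) = mex{1,1,1,1} = 0
G(17) = mex{2,1,2,1} = 0
G(18) = mex{0,2,2,2} = 1
G(19) = mex{0,0,0,2} = 1
G(20) = mex{1,0,0,0} = 2
G(21) = mex{1,1,1,0} = 2
G(22) = mex{2,1,1,1} = 0
G(23) = mex{2,2,2,1} = 0
G(24) = mex{0,2,0,2} = 1
G(25) = mex{0,0,0,0} = 1
G_A(25) = 1.
Stack B, S = {1, 3}:
n :  0  1  2  3  4  5  6  7  8  9 10 11 12
G :  0  1  0  1  0  1  0  1  0  1  0  1  0
G_B(12) = 0.
Combined Grundy value = 1 ⊕ 0 = 1.

1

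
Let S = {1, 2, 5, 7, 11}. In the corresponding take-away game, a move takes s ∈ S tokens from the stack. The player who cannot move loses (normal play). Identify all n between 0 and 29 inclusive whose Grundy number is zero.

0, 3, 6, 9, 12, 15, 18, 21, 24, 27

G(0) = 0
G(1) = mex{0} = 1
G(2) = mex{1,0} = 2
G(3) = mex{2,1} = 0
G(4) = mex{0,2} = 1
G(5) = mex{1,0,0} = 2
G(6) = mex{2,1,1} = 0
G(7) = mex{0,2,2,0} = 1
G(8) = mex{1,0,0,1} = 2
G(9) = mex{2,1,1,2} = 0
G(10) = mex{0,2,2,0} = 1
G(11) = mex{1,0,0,1,0} = 2
G(12) = mex{2,1,1,2,1} = 0
G(13) = mex{0,2,2,0,2} = 1
G(14) = mex{1,0,0,1,0} = 2
G(15) = mex{2,1,1,2,1} = 0
G(16) = mex{0,2,2,0,2} = 1
G(17) = mex{1,0,0,1,0} = 2
G(18) = mex{2,1,1,2,1} = 0
G(19) = mex{0,2,2,0,2} = 1
G(20) = mex{1,0,0,1,0} = 2
G(21) = mex{2,1,1,2,1} = 0
G(22) = mex{0,2,2,0,2} = 1
G(23) = mex{1,0,0,1,0} = 2
G(24) = mex{2,1,1,2,1} = 0
G(25) = mex{0,2,2,0,2} = 1
G(26) = mex{1,0,0,1,0} = 2
G(27) = mex{2,1,1,2,1} = 0
G(28) = mex{0,2,2,0,2} = 1
G(29) = mex{1,0,0,1,0} = 2
P-positions are exactly the n with G(n) = 0.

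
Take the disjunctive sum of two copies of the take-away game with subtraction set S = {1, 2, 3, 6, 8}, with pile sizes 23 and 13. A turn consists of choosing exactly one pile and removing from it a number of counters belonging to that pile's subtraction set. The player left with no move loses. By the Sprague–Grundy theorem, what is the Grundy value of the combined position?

All piles use S = {1, 2, 3, 6, 8}:
n :  0  1  2  3  4  5  6  7  8  9 10 11 12 13 14 15 16 17 18 19 20 21 22 23
G :  0  1  2  3  0  1  2  3  4  0  1  2  3  0  1  2  3  4  0  1  2  3  0  1
Pile A: G(23) = 1.
Pile B: G(13) = 0.
Combined Grundy value = 1 ⊕ 0 = 1.

1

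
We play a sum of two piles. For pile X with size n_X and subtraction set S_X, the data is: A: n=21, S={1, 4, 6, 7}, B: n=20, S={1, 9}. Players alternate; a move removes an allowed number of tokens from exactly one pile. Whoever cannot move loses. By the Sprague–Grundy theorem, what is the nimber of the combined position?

Pile A, S = {1, 4, 6, 7}:
n :  0  1  2  3  4  5  6  7  8  9 10 11 12 13 14 15 16 17 18 19 20 21
G :  0  1  0  1  2  0  1  2  3  2  0  1  2  0  1  0  1  2  0  1  2  3
G_A(21) = 3.
Pile B, S = {1, 9}:
G(0) = 0
G(1) = mex{0} = 1
G(2) = mex{1} = 0
G(3) = mex{0} = 1
G(4) = mex{1} = 0
G(5) = mex{0} = 1
G(6) = mex{1} = 0
G(7) = mex{0} = 1
G(8) = mex{1} = 0
G(9) = mex{0,0} = 1
G(10) = mex{1,1} = 0
G(11) = mex{0,0} = 1
G(12) = mex{1,1} = 0
G(13) = mex{0,0} = 1
G(14) = mex{1,1} = 0
G(15) = mex{0,0} = 1
G(16) = mex{1,1} = 0
G(17) = mex{0,0} = 1
G(18) = mex{1,1} = 0
G(19) = mex{0,0} = 1
G(20) = mex{1,1} = 0
G_B(20) = 0.
Combined Grundy value = 3 ⊕ 0 = 3.

3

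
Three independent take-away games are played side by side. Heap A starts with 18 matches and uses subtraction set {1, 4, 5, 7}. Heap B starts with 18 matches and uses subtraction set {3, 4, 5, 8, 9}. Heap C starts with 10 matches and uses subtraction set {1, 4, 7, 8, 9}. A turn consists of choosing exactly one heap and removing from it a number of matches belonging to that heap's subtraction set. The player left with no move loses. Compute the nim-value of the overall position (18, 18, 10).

1

Heap A, S = {1, 4, 5, 7}:
n :  0  1  2  3  4  5  6  7  8  9 10 11 12 13 14 15 16 17 18
G :  0  1  0  1  2  3  2  3  0  1  0  1  2  3  2  3  0  1  0
G_A(18) = 0.
Heap B, S = {3, 4, 5, 8, 9}:
n :  0  1  2  3  4  5  6  7  8  9 10 11 12 13 14 15 16 17 18
G :  0  0  0  1  1  1  2  2  2  3  3  3  0  0  0  1  1  1  2
G_B(18) = 2.
Heap C, S = {1, 4, 7, 8, 9}:
n :  0  1  2  3  4  5  6  7  8  9 10
G :  0  1  0  1  2  0  1  2  3  2  3
G_C(10) = 3.
Combined Grundy value = 0 ⊕ 2 ⊕ 3 = 1.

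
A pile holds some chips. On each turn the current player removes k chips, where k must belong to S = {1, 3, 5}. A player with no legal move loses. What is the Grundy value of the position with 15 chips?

n :  0  1  2  3  4  5  6  7  8  9 10 11 12 13 14 15
G :  0  1  0  1  0  1  0  1  0  1  0  1  0  1  0  1

1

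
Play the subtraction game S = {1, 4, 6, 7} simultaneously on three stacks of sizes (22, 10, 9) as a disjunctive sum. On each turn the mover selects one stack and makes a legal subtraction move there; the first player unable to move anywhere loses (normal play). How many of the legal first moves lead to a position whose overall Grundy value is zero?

All stacks use S = {1, 4, 6, 7}:
n :  0  1  2  3  4  5  6  7  8  9 10 11 12 13 14 15 16 17 18 19 20 21 22
G :  0  1  0  1  2  0  1  2  3  2  0  1  2  0  1  0  1  2  0  1  2  3  2
Stack A: G(22) = 2.
Stack B: G(10) = 0.
Stack C: G(9) = 2.
Combined Grundy value = 2 ⊕ 0 ⊕ 2 = 0.
A winning move leaves total XOR = 0, i.e. changes one component's Grundy value g to g ⊕ X where X is the current total.
Stack A: target g' = 2⊕0 = 2, but every legal move changes the Grundy value (mex property), so 0 moves.
Stack B: target g' = 0⊕0 = 0, but every legal move changes the Grundy value (mex property), so 0 moves.
Stack C: target g' = 2⊕0 = 2, but every legal move changes the Grundy value (mex property), so 0 moves.

0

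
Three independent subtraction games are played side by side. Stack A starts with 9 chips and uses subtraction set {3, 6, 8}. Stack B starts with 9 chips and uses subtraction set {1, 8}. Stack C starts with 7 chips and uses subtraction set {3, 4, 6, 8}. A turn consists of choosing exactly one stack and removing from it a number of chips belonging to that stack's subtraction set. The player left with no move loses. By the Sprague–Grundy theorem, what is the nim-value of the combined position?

1

Stack A, S = {3, 6, 8}:
G(0) = 0
G(1) = mex{} = 0
G(2) = mex{} = 0
G(3) = mex{0} = 1
G(4) = mex{0} = 1
G(5) = mex{0} = 1
G(6) = mex{1,0} = 2
G(7) = mex{1,0} = 2
G(8) = mex{1,0,0} = 2
G(9) = mex{2,1,0} = 3
G_A(9) = 3.
Stack B, S = {1, 8}:
G(0) = 0
G(1) = mex{0} = 1
G(2) = mex{1} = 0
G(3) = mex{0} = 1
G(4) = mex{1} = 0
G(5) = mex{0} = 1
G(6) = mex{1} = 0
G(7) = mex{0} = 1
G(8) = mex{1,0} = 2
G(9) = mex{2,1} = 0
G_B(9) = 0.
Stack C, S = {3, 4, 6, 8}:
n : 0 1 2 3 4 5 6 7
G : 0 0 0 1 1 1 2 2
G_C(7) = 2.
Combined Grundy value = 3 ⊕ 0 ⊕ 2 = 1.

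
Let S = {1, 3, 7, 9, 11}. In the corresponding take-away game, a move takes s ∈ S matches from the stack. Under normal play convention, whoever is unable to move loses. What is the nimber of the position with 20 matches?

G(0) = 0
G(1) = mex{0} = 1
G(2) = mex{1} = 0
G(3) = mex{0,0} = 1
G(4) = mex{1,1} = 0
G(5) = mex{0,0} = 1
G(6) = mex{1,1} = 0
G(7) = mex{0,0,0} = 1
G(8) = mex{1,1,1} = 0
G(9) = mex{0,0,0,0} = 1
G(10) = mex{1,1,1,1} = 0
G(11) = mex{0,0,0,0,0} = 1
G(12) = mex{1,1,1,1,1} = 0
G(13) = mex{0,0,0,0,0} = 1
G(14) = mex{1,1,1,1,1} = 0
G(15) = mex{0,0,0,0,0} = 1
G(16) = mex{1,1,1,1,1} = 0
G(17) = mex{0,0,0,0,0} = 1
G(18) = mex{1,1,1,1,1} = 0
G(19) = mex{0,0,0,0,0} = 1
G(20) = mex{1,1,1,1,1} = 0

0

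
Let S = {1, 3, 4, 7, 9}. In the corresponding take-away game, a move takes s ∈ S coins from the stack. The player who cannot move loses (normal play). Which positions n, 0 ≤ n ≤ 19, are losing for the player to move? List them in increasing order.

0, 2, 8, 10, 16, 18

G(0) = 0
G(1) = mex{0} = 1
G(2) = mex{1} = 0
G(3) = mex{0,0} = 1
G(4) = mex{1,1,0} = 2
G(5) = mex{2,0,1} = 3
G(6) = mex{3,1,0} = 2
G(7) = mex{2,2,1,0} = 3
G(8) = mex{3,3,2,1} = 0
G(9) = mex{0,2,3,0,0} = 1
G(10) = mex{1,3,2,1,1} = 0
G(11) = mex{0,0,3,2,0} = 1
G(12) = mex{1,1,0,3,1} = 2
G(13) = mex{2,0,1,2,2} = 3
G(14) = mex{3,1,0,3,3} = 2
G(15) = mex{2,2,1,0,2} = 3
G(16) = mex{3,3,2,1,3} = 0
G(17) = mex{0,2,3,0,0} = 1
G(18) = mex{1,3,2,1,1} = 0
G(19) = mex{0,0,3,2,0} = 1
P-positions are exactly the n with G(n) = 0.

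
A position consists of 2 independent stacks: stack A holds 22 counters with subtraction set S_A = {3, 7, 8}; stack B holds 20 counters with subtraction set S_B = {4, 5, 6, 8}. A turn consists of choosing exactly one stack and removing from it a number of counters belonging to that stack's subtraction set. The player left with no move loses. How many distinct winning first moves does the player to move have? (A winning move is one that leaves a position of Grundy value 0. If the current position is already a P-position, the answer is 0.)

Stack A, S = {3, 7, 8}:
n :  0  1  2  3  4  5  6  7  8  9 10 11 12 13 14 15 16 17 18 19 20 21 22
G :  0  0  0  1  1  1  0  2  2  1  3  0  0  2  1  1  0  0  2  1  1  0  0
G_A(22) = 0.
Stack B, S = {4, 5, 6, 8}:
n :  0  1  2  3  4  5  6  7  8  9 10 11 12 13 14 15 16 17 18 19 20
G :  0  0  0  0  1  1  1  1  2  2  2  2  0  0  0  0  1  1  1  1  2
G_B(20) = 2.
Combined Grundy value = 0 ⊕ 2 = 2.
A winning move leaves total XOR = 0, i.e. changes one component's Grundy value g to g ⊕ X where X is the current total.
Stack A: need g' = 0⊕2 = 2. Options: 22−3→G=1, 22−7→G=1, 22−8→G=1. Hits: 0.
Stack B: need g' = 2⊕2 = 0. Options: 20−4→G=1, 20−5→G=0, 20−6→G=0, 20−8→G=0. Hits: 3.

3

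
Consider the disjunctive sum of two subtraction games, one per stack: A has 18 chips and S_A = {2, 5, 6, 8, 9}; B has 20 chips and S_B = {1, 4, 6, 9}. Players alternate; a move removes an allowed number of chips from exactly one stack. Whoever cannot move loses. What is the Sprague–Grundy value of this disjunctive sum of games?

Stack A, S = {2, 5, 6, 8, 9}:
n :  0  1  2  3  4  5  6  7  8  9 10 11 12 13 14 15 16 17 18
G :  0  0  1  1  0  2  1  3  2  2  3  0  2  1  0  0  1  1  0
G_A(18) = 0.
Stack B, S = {1, 4, 6, 9}:
G(0) = 0
G(1) = mex{0} = 1
G(2) = mex{1} = 0
G(3) = mex{0} = 1
G(4) = mex{1,0} = 2
G(5) = mex{2,1} = 0
G(6) = mex{0,0,0} = 1
G(7) = mex{1,1,1} = 0
G(8) = mex{0,2,0} = 1
G(9) = mex{1,0,1,0} = 2
G(10) = mex{2,1,2,1} = 0
G(11) = mex{0,0,0,0} = 1
G(12) = mex{1,1,1,1} = 0
G(13) = mex{0,2,0,2} = 1
G(14) = mex{1,0,1,0} = 2
G(15) = mex{2,1,2,1} = 0
G(16) = mex{0,0,0,0} = 1
G(17) = mex{1,1,1,1} = 0
G(18) = mex{0,2,0,2} = 1
G(19) = mex{1,0,1,0} = 2
G(20) = mex{2,1,2,1} = 0
G_B(20) = 0.
Combined Grundy value = 0 ⊕ 0 = 0.

0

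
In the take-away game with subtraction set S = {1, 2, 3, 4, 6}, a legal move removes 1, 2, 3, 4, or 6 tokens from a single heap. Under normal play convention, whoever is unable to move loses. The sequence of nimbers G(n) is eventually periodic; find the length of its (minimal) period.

G(0) = 0
G(1) = mex{0} = 1
G(2) = mex{1,0} = 2
G(3) = mex{2,1,0} = 3
G(4) = mex{3,2,1,0} = 4
G(5) = mex{4,3,2,1} = 0
G(6) = mex{0,4,3,2,0} = 1
G(7) = mex{1,0,4,3,1} = 2
G(8) = mex{2,1,0,4,2} = 3
G(9) = mex{3,2,1,0,3} = 4
G(10) = mex{4,3,2,1,4} = 0
G(11) = mex{0,4,3,2,0} = 1
G(12) = mex{1,0,4,3,1} = 2
G(13) = mex{2,1,0,4,2} = 3
G(14) = mex{3,2,1,0,3} = 4
G(n+5) = G(n) holds for n = 0,…,5 (a full window of length max(S) = 6), so the sequence is purely periodic with period 5.

5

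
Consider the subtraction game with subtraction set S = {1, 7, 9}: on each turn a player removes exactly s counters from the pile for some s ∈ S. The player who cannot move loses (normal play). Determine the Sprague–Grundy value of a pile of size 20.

0

G(0) = 0
G(1) = mex{0} = 1
G(2) = mex{1} = 0
G(3) = mex{0} = 1
G(4) = mex{1} = 0
G(5) = mex{0} = 1
G(6) = mex{1} = 0
G(7) = mex{0,0} = 1
G(8) = mex{1,1} = 0
G(9) = mex{0,0,0} = 1
G(10) = mex{1,1,1} = 0
G(11) = mex{0,0,0} = 1
G(12) = mex{1,1,1} = 0
G(13) = mex{0,0,0} = 1
G(14) = mex{1,1,1} = 0
G(15) = mex{0,0,0} = 1
G(16) = mex{1,1,1} = 0
G(17) = mex{0,0,0} = 1
G(18) = mex{1,1,1} = 0
G(19) = mex{0,0,0} = 1
G(20) = mex{1,1,1} = 0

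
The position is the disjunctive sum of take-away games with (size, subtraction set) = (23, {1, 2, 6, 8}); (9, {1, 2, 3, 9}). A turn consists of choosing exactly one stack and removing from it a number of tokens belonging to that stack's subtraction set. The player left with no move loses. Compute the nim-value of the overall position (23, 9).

Stack A, S = {1, 2, 6, 8}:
G(0) = 0
G(1) = mex{0} = 1
G(2) = mex{1,0} = 2
G(3) = mex{2,1} = 0
G(4) = mex{0,2} = 1
G(5) = mex{1,0} = 2
G(6) = mex{2,1,0} = 3
G(7) = mex{3,2,1} = 0
G(8) = mex{0,3,2,0} = 1
G(9) = mex{1,0,0,1} = 2
G(10) = mex{2,1,1,2} = 0
G(11) = mex{0,2,2,0} = 1
G(12) = mex{1,0,3,1} = 2
G(13) = mex{2,1,0,2} = 3
G(14) = mex{3,2,1,3} = 0
G(15) = mex{0,3,2,0} = 1
G(16) = mex{1,0,0,1} = 2
G(17) = mex{2,1,1,2} = 0
G(18) = mex{0,2,2,0} = 1
G(19) = mex{1,0,3,1} = 2
G(20) = mex{2,1,0,2} = 3
G(21) = mex{3,2,1,3} = 0
G(22) = mex{0,3,2,0} = 1
G(23) = mex{1,0,0,1} = 2
G_A(23) = 2.
Stack B, S = {1, 2, 3, 9}:
G(0) = 0
G(1) = mex{0} = 1
G(2) = mex{1,0} = 2
G(3) = mex{2,1,0} = 3
G(4) = mex{3,2,1} = 0
G(5) = mex{0,3,2} = 1
G(6) = mex{1,0,3} = 2
G(7) = mex{2,1,0} = 3
G(8) = mex{3,2,1} = 0
G(9) = mex{0,3,2,0} = 1
G_B(9) = 1.
Combined Grundy value = 2 ⊕ 1 = 3.

3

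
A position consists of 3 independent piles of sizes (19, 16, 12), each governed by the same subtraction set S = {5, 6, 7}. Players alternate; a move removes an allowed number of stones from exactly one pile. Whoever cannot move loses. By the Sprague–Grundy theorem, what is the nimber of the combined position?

All piles use S = {5, 6, 7}:
G(0) = 0
G(1) = mex{} = 0
G(2) = mex{} = 0
G(3) = mex{} = 0
G(4) = mex{} = 0
G(5) = mex{0} = 1
G(6) = mex{0,0} = 1
G(7) = mex{0,0,0} = 1
G(8) = mex{0,0,0} = 1
G(9) = mex{0,0,0} = 1
G(10) = mex{1,0,0} = 2
G(11) = mex{1,1,0} = 2
G(12) = mex{1,1,1} = 0
G(13) = mex{1,1,1} = 0
G(14) = mex{1,1,1} = 0
G(15) = mex{2,1,1} = 0
G(16) = mex{2,2,1} = 0
G(17) = mex{0,2,2} = 1
G(18) = mex{0,0,2} = 1
G(19) = mex{0,0,0} = 1
Pile A: G(19) = 1.
Pile B: G(16) = 0.
Pile C: G(12) = 0.
Combined Grundy value = 1 ⊕ 0 ⊕ 0 = 1.

1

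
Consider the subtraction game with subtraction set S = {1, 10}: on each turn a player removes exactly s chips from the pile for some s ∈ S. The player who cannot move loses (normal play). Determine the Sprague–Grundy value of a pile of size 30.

G(0) = 0
G(1) = mex{0} = 1
G(2) = mex{1} = 0
G(3) = mex{0} = 1
G(4) = mex{1} = 0
G(5) = mex{0} = 1
G(6) = mex{1} = 0
G(7) = mex{0} = 1
G(8) = mex{1} = 0
G(9) = mex{0} = 1
G(10) = mex{1,0} = 2
G(11) = mex{2,1} = 0
G(12) = mex{0,0} = 1
G(13) = mex{1,1} = 0
G(14) = mex{0,0} = 1
G(15) = mex{1,1} = 0
G(16) = mex{0,0} = 1
G(17) = mex{1,1} = 0
G(18) = mex{0,0} = 1
G(19) = mex{1,1} = 0
G(20) = mex{0,2} = 1
G(21) = mex{1,0} = 2
G(22) = mex{2,1} = 0
G(23) = mex{0,0} = 1
G(24) = mex{1,1} = 0
G(25) = mex{0,0} = 1
G(26) = mex{1,1} = 0
G(27) = mex{0,0} = 1
G(28) = mex{1,1} = 0
G(29) = mex{0,0} = 1
G(30) = mex{1,1} = 0

0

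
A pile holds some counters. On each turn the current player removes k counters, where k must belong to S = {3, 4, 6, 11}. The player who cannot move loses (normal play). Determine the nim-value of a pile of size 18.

n :  0  1  2  3  4  5  6  7  8  9 10 11 12 13 14 15 16 17 18
G :  0  0  0  1  1  1  2  2  2  0  0  3  1  1  4  2  2  0  0

0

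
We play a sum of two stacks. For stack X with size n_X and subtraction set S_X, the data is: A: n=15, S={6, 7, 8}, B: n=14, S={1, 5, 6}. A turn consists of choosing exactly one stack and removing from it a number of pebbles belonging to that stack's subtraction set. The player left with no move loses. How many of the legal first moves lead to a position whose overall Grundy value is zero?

4

Stack A, S = {6, 7, 8}:
G(0) = 0
G(1) = mex{} = 0
G(2) = mex{} = 0
G(3) = mex{} = 0
G(4) = mex{} = 0
G(5) = mex{} = 0
G(6) = mex{0} = 1
G(7) = mex{0,0} = 1
G(8) = mex{0,0,0} = 1
G(9) = mex{0,0,0} = 1
G(10) = mex{0,0,0} = 1
G(11) = mex{0,0,0} = 1
G(12) = mex{1,0,0} = 2
G(13) = mex{1,1,0} = 2
G(14) = mex{1,1,1} = 0
G(15) = mex{1,1,1} = 0
G_A(15) = 0.
Stack B, S = {1, 5, 6}:
n :  0  1  2  3  4  5  6  7  8  9 10 11 12 13 14
G :  0  1  0  1  0  1  2  3  2  3  2  0  1  0  1
G_B(14) = 1.
Combined Grundy value = 0 ⊕ 1 = 1.
A winning move leaves total XOR = 0, i.e. changes one component's Grundy value g to g ⊕ X where X is the current total.
Stack A: need g' = 0⊕1 = 1. Options: 15−6→G=1, 15−7→G=1, 15−8→G=1. Hits: 3.
Stack B: need g' = 1⊕1 = 0. Options: 14−1→G=0, 14−5→G=3, 14−6→G=2. Hits: 1.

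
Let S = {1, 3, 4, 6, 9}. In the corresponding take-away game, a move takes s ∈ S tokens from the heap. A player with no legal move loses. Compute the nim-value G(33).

4

G(0) = 0
G(1) = mex{0} = 1
G(2) = mex{1} = 0
G(3) = mex{0,0} = 1
G(4) = mex{1,1,0} = 2
G(5) = mex{2,0,1} = 3
G(6) = mex{3,1,0,0} = 2
G(7) = mex{2,2,1,1} = 0
G(8) = mex{0,3,2,0} = 1
G(9) = mex{1,2,3,1,0} = 4
G(10) = mex{4,0,2,2,1} = 3
G(11) = mex{3,1,0,3,0} = 2
G(12) = mex{2,4,1,2,1} = 0
G(13) = mex{0,3,4,0,2} = 1
G(14) = mex{1,2,3,1,3} = 0
G(15) = mex{0,0,2,4,2} = 1
G(16) = mex{1,1,0,3,0} = 2
G(17) = mex{2,0,1,2,1} = 3
G(18) = mex{3,1,0,0,4} = 2
G(19) = mex{2,2,1,1,3} = 0
G(20) = mex{0,3,2,0,2} = 1
G(21) = mex{1,2,3,1,0} = 4
G(22) = mex{4,0,2,2,1} = 3
G(23) = mex{3,1,0,3,0} = 2
G(24) = mex{2,4,1,2,1} = 0
G(25) = mex{0,3,4,0,2} = 1
G(26) = mex{1,2,3,1,3} = 0
G(27) = mex{0,0,2,4,2} = 1
G(28) = mex{1,1,0,3,0} = 2
G(29) = mex{2,0,1,2,1} = 3
G(30) = mex{3,1,0,0,4} = 2
G(31) = mex{2,2,1,1,3} = 0
G(32) = mex{0,3,2,0,2} = 1
G(33) = mex{1,2,3,1,0} = 4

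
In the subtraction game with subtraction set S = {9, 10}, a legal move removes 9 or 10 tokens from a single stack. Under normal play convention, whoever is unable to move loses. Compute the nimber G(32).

1

n :  0  1  2  3  4  5  6  7  8  9 10 11 12 13 14 15 16 17 18 19 20 21 22 23 24 25 26 27 28 29 30 31 32
G :  0  0  0  0  0  0  0  0  0  1  1  1  1  1  1  1  1  1  2  0  0  0  0  0  0  0  0  0  1  1  1  1  1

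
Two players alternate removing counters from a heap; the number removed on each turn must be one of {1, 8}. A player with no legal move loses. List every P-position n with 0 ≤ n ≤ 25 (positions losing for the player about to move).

G(0) = 0
G(1) = mex{0} = 1
G(2) = mex{1} = 0
G(3) = mex{0} = 1
G(4) = mex{1} = 0
G(5) = mex{0} = 1
G(6) = mex{1} = 0
G(7) = mex{0} = 1
G(8) = mex{1,0} = 2
G(9) = mex{2,1} = 0
G(10) = mex{0,0} = 1
G(11) = mex{1,1} = 0
G(12) = mex{0,0} = 1
G(13) = mex{1,1} = 0
G(14) = mex{0,0} = 1
G(15) = mex{1,1} = 0
G(16) = mex{0,2} = 1
G(17) = mex{1,0} = 2
G(18) = mex{2,1} = 0
G(19) = mex{0,0} = 1
G(20) = mex{1,1} = 0
G(21) = mex{0,0} = 1
G(22) = mex{1,1} = 0
G(23) = mex{0,0} = 1
G(24) = mex{1,1} = 0
G(25) = mex{0,2} = 1
P-positions are exactly the n with G(n) = 0.

0, 2, 4, 6, 9, 11, 13, 15, 18, 20, 22, 24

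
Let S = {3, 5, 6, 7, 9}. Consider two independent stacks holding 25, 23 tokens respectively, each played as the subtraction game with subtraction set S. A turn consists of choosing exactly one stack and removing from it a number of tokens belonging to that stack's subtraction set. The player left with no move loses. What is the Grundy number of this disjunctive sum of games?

All stacks use S = {3, 5, 6, 7, 9}:
n :  0  1  2  3  4  5  6  7  8  9 10 11 12 13 14 15 16 17 18 19 20 21 22 23 24 25
G :  0  0  0  1  1  1  2  2  2  3  3  3  0  0  0  1  1  1  2  2  2  3  3  3  0  0
Stack A: G(25) = 0.
Stack B: G(23) = 3.
Combined Grundy value = 0 ⊕ 3 = 3.

3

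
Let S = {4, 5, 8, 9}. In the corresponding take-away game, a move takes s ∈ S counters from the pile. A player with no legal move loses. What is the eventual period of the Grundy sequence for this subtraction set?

n :  0  1  2  3  4  5  6  7  8  9 10 11 12 13 14 15 16 17 18 19 20 21 22 23 24 25 26 27
G :  0  0  0  0  1  1  1  1  2  2  2  2  3  0  0  0  0  1  1  1  1  2  2  2  2  3  0  0
G(n+13) = G(n) holds for n = 0,…,8 (a full window of length max(S) = 9), so the sequence is purely periodic with period 13.

13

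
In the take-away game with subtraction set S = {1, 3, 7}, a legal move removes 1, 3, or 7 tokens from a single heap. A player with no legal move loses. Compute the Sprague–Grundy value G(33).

G(0) = 0
G(1) = mex{0} = 1
G(2) = mex{1} = 0
G(3) = mex{0,0} = 1
G(4) = mex{1,1} = 0
G(5) = mex{0,0} = 1
G(6) = mex{1,1} = 0
G(7) = mex{0,0,0} = 1
G(8) = mex{1,1,1} = 0
G(9) = mex{0,0,0} = 1
G(10) = mex{1,1,1} = 0
G(11) = mex{0,0,0} = 1
G(12) = mex{1,1,1} = 0
G(13) = mex{0,0,0} = 1
G(14) = mex{1,1,1} = 0
G(15) = mex{0,0,0} = 1
G(16) = mex{1,1,1} = 0
G(17) = mex{0,0,0} = 1
G(18) = mex{1,1,1} = 0
G(19) = mex{0,0,0} = 1
G(20) = mex{1,1,1} = 0
G(21) = mex{0,0,0} = 1
G(22) = mex{1,1,1} = 0
G(23) = mex{0,0,0} = 1
G(24) = mex{1,1,1} = 0
G(25) = mex{0,0,0} = 1
G(26) = mex{1,1,1} = 0
G(27) = mex{0,0,0} = 1
G(28) = mex{1,1,1} = 0
G(29) = mex{0,0,0} = 1
G(30) = mex{1,1,1} = 0
G(31) = mex{0,0,0} = 1
G(32) = mex{1,1,1} = 0
G(33) = mex{0,0,0} = 1

1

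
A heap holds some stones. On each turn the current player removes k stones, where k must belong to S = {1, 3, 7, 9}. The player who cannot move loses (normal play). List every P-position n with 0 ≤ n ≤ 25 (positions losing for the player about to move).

0, 2, 4, 6, 8, 10, 12, 14, 16, 18, 20, 22, 24

G(0) = 0
G(1) = mex{0} = 1
G(2) = mex{1} = 0
G(3) = mex{0,0} = 1
G(4) = mex{1,1} = 0
G(5) = mex{0,0} = 1
G(6) = mex{1,1} = 0
G(7) = mex{0,0,0} = 1
G(8) = mex{1,1,1} = 0
G(9) = mex{0,0,0,0} = 1
G(10) = mex{1,1,1,1} = 0
G(11) = mex{0,0,0,0} = 1
G(12) = mex{1,1,1,1} = 0
G(13) = mex{0,0,0,0} = 1
G(14) = mex{1,1,1,1} = 0
G(15) = mex{0,0,0,0} = 1
G(16) = mex{1,1,1,1} = 0
G(17) = mex{0,0,0,0} = 1
G(18) = mex{1,1,1,1} = 0
G(19) = mex{0,0,0,0} = 1
G(20) = mex{1,1,1,1} = 0
G(21) = mex{0,0,0,0} = 1
G(22) = mex{1,1,1,1} = 0
G(23) = mex{0,0,0,0} = 1
G(24) = mex{1,1,1,1} = 0
G(25) = mex{0,0,0,0} = 1
P-positions are exactly the n with G(n) = 0.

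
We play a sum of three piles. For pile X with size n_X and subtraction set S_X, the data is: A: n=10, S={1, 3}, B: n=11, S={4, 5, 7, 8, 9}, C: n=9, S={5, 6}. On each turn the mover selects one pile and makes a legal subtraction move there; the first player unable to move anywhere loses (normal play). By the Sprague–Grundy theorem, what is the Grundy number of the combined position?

Pile A, S = {1, 3}:
n :  0  1  2  3  4  5  6  7  8  9 10
G :  0  1  0  1  0  1  0  1  0  1  0
G_A(10) = 0.
Pile B, S = {4, 5, 7, 8, 9}:
n :  0  1  2  3  4  5  6  7  8  9 10 11
G :  0  0  0  0  1  1  1  1  2  2  2  2
G_B(11) = 2.
Pile C, S = {5, 6}:
n : 0 1 2 3 4 5 6 7 8 9
G : 0 0 0 0 0 1 1 1 1 1
G_C(9) = 1.
Combined Grundy value = 0 ⊕ 2 ⊕ 1 = 3.

3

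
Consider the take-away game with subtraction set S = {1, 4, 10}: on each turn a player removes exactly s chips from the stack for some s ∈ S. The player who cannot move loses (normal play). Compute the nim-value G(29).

0

G(0) = 0
G(1) = mex{0} = 1
G(2) = mex{1} = 0
G(3) = mex{0} = 1
G(4) = mex{1,0} = 2
G(5) = mex{2,1} = 0
G(6) = mex{0,0} = 1
G(7) = mex{1,1} = 0
G(8) = mex{0,2} = 1
G(9) = mex{1,0} = 2
G(10) = mex{2,1,0} = 3
G(11) = mex{3,0,1} = 2
G(12) = mex{2,1,0} = 3
G(13) = mex{3,2,1} = 0
G(14) = mex{0,3,2} = 1
G(15) = mex{1,2,0} = 3
G(16) = mex{3,3,1} = 0
G(17) = mex{0,0,0} = 1
G(18) = mex{1,1,1} = 0
G(19) = mex{0,3,2} = 1
G(20) = mex{1,0,3} = 2
G(21) = mex{2,1,2} = 0
G(22) = mex{0,0,3} = 1
G(23) = mex{1,1,0} = 2
G(24) = mex{2,2,1} = 0
G(25) = mex{0,0,3} = 1
G(26) = mex{1,1,0} = 2
G(27) = mex{2,2,1} = 0
G(28) = mex{0,0,0} = 1
G(29) = mex{1,1,1} = 0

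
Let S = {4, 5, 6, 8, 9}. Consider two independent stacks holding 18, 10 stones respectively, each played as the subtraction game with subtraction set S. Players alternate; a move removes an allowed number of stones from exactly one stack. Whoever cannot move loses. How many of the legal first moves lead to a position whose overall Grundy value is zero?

5

All stacks use S = {4, 5, 6, 8, 9}:
G(0) = 0
G(1) = mex{} = 0
G(2) = mex{} = 0
G(3) = mex{} = 0
G(4) = mex{0} = 1
G(5) = mex{0,0} = 1
G(6) = mex{0,0,0} = 1
G(7) = mex{0,0,0} = 1
G(8) = mex{1,0,0,0} = 2
G(9) = mex{1,1,0,0,0} = 2
G(10) = mex{1,1,1,0,0} = 2
G(11) = mex{1,1,1,0,0} = 2
G(12) = mex{2,1,1,1,0} = 3
G(13) = mex{2,2,1,1,1} = 0
G(14) = mex{2,2,2,1,1} = 0
G(15) = mex{2,2,2,1,1} = 0
G(16) = mex{3,2,2,2,1} = 0
G(17) = mex{0,3,2,2,2} = 1
G(18) = mex{0,0,3,2,2} = 1
Stack A: G(18) = 1.
Stack B: G(10) = 2.
Combined Grundy value = 1 ⊕ 2 = 3.
A winning move leaves total XOR = 0, i.e. changes one component's Grundy value g to g ⊕ X where X is the current total.
Stack A: need g' = 1⊕3 = 2. Options: 18−4→G=0, 18−5→G=0, 18−6→G=3, 18−8→G=2, 18−9→G=2. Hits: 2.
Stack B: need g' = 2⊕3 = 1. Options: 10−4→G=1, 10−5→G=1, 10−6→G=1, 10−8→G=0, 10−9→G=0. Hits: 3.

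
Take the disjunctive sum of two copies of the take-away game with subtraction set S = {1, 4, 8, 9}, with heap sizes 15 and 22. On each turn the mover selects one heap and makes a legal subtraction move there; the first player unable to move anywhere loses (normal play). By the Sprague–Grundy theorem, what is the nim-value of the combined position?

All heaps use S = {1, 4, 8, 9}:
G(0) = 0
G(1) = mex{0} = 1
G(2) = mex{1} = 0
G(3) = mex{0} = 1
G(4) = mex{1,0} = 2
G(5) = mex{2,1} = 0
G(6) = mex{0,0} = 1
G(7) = mex{1,1} = 0
G(8) = mex{0,2,0} = 1
G(9) = mex{1,0,1,0} = 2
G(10) = mex{2,1,0,1} = 3
G(11) = mex{3,0,1,0} = 2
G(12) = mex{2,1,2,1} = 0
G(13) = mex{0,2,0,2} = 1
G(14) = mex{1,3,1,0} = 2
G(15) = mex{2,2,0,1} = 3
G(16) = mex{3,0,1,0} = 2
G(17) = mex{2,1,2,1} = 0
G(18) = mex{0,2,3,2} = 1
G(19) = mex{1,3,2,3} = 0
G(20) = mex{0,2,0,2} = 1
G(21) = mex{1,0,1,0} = 2
G(22) = mex{2,1,2,1} = 0
Heap A: G(15) = 3.
Heap B: G(22) = 0.
Combined Grundy value = 3 ⊕ 0 = 3.

3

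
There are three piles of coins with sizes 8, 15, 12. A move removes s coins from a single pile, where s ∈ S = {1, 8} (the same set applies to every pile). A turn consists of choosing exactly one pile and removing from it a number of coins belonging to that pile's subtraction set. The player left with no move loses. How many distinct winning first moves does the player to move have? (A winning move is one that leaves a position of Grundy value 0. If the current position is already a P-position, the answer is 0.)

All piles use S = {1, 8}:
G(0) = 0
G(1) = mex{0} = 1
G(2) = mex{1} = 0
G(3) = mex{0} = 1
G(4) = mex{1} = 0
G(5) = mex{0} = 1
G(6) = mex{1} = 0
G(7) = mex{0} = 1
G(8) = mex{1,0} = 2
G(9) = mex{2,1} = 0
G(10) = mex{0,0} = 1
G(11) = mex{1,1} = 0
G(12) = mex{0,0} = 1
G(13) = mex{1,1} = 0
G(14) = mex{0,0} = 1
G(15) = mex{1,1} = 0
Pile A: G(8) = 2.
Pile B: G(15) = 0.
Pile C: G(12) = 1.
Combined Grundy value = 2 ⊕ 0 ⊕ 1 = 3.
A winning move leaves total XOR = 0, i.e. changes one component's Grundy value g to g ⊕ X where X is the current total.
Pile A: need g' = 2⊕3 = 1. Options: 8−1→G=1, 8−8→G=0. Hits: 1.
Pile B: need g' = 0⊕3 = 3. Options: 15−1→G=1, 15−8→G=1. Hits: 0.
Pile C: need g' = 1⊕3 = 2. Options: 12−1→G=0, 12−8→G=0. Hits: 0.

1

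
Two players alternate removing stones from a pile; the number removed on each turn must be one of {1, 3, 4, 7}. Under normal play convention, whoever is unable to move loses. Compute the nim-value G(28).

n :  0  1  2  3  4  5  6  7  8  9 10 11 12 13 14 15 16 17 18 19 20 21 22 23 24 25 26 27 28
G :  0  1  0  1  2  3  2  3  0  1  0  1  2  3  2  3  0  1  0  1  2  3  2  3  0  1  0  1  2

2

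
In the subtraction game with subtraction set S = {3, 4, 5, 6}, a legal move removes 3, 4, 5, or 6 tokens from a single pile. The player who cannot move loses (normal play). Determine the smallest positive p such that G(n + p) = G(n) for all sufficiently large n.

n :  0  1  2  3  4  5  6  7  8  9 10 11 12 13 14 15 16 17 18 19
G :  0  0  0  1  1  1  2  2  2  0  0  0  1  1  1  2  2  2  0  0
G(n+9) = G(n) holds for n = 0,…,5 (a full window of length max(S) = 6), so the sequence is purely periodic with period 9.

9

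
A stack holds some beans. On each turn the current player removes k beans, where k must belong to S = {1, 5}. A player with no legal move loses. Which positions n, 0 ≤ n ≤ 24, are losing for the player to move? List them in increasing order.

0, 2, 4, 6, 8, 10, 12, 14, 16, 18, 20, 22, 24

G(0) = 0
G(1) = mex{0} = 1
G(2) = mex{1} = 0
G(3) = mex{0} = 1
G(4) = mex{1} = 0
G(5) = mex{0,0} = 1
G(6) = mex{1,1} = 0
G(7) = mex{0,0} = 1
G(8) = mex{1,1} = 0
G(9) = mex{0,0} = 1
G(10) = mex{1,1} = 0
G(11) = mex{0,0} = 1
G(12) = mex{1,1} = 0
G(13) = mex{0,0} = 1
G(14) = mex{1,1} = 0
G(15) = mex{0,0} = 1
G(16) = mex{1,1} = 0
G(17) = mex{0,0} = 1
G(18) = mex{1,1} = 0
G(19) = mex{0,0} = 1
G(20) = mex{1,1} = 0
G(21) = mex{0,0} = 1
G(22) = mex{1,1} = 0
G(23) = mex{0,0} = 1
G(24) = mex{1,1} = 0
P-positions are exactly the n with G(n) = 0.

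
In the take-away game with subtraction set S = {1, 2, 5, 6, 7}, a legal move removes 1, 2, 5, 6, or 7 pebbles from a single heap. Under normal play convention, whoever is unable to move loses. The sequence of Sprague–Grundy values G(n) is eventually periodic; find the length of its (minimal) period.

n :  0  1  2  3  4  5  6  7  8  9 10 11 12 13 14 15 16 17 18 19 20 21 22 23
G :  0  1  2  0  1  2  3  4  5  3  4  0  1  2  0  1  2  3  4  5  3  4  0  1
G(n+11) = G(n) holds for n = 0,…,6 (a full window of length max(S) = 7), so the sequence is purely periodic with period 11.

11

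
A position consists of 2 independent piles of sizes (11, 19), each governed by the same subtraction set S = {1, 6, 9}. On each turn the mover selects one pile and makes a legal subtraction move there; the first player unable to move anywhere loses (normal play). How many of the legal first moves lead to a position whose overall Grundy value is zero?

1

All piles use S = {1, 6, 9}:
G(0) = 0
G(1) = mex{0} = 1
G(2) = mex{1} = 0
G(3) = mex{0} = 1
G(4) = mex{1} = 0
G(5) = mex{0} = 1
G(6) = mex{1,0} = 2
G(7) = mex{2,1} = 0
G(8) = mex{0,0} = 1
G(9) = mex{1,1,0} = 2
G(10) = mex{2,0,1} = 3
G(11) = mex{3,1,0} = 2
G(12) = mex{2,2,1} = 0
G(13) = mex{0,0,0} = 1
G(14) = mex{1,1,1} = 0
G(15) = mex{0,2,2} = 1
G(16) = mex{1,3,0} = 2
G(17) = mex{2,2,1} = 0
G(18) = mex{0,0,2} = 1
G(19) = mex{1,1,3} = 0
Pile A: G(11) = 2.
Pile B: G(19) = 0.
Combined Grundy value = 2 ⊕ 0 = 2.
A winning move leaves total XOR = 0, i.e. changes one component's Grundy value g to g ⊕ X where X is the current total.
Pile A: need g' = 2⊕2 = 0. Options: 11−1→G=3, 11−6→G=1, 11−9→G=0. Hits: 1.
Pile B: need g' = 0⊕2 = 2. Options: 19−1→G=1, 19−6→G=1, 19−9→G=3. Hits: 0.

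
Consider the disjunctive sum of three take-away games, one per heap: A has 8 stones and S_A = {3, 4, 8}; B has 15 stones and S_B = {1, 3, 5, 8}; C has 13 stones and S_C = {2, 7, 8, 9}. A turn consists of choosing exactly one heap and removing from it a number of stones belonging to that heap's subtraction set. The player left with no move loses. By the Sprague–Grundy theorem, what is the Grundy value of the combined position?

Heap A, S = {3, 4, 8}:
n : 0 1 2 3 4 5 6 7 8
G : 0 0 0 1 1 1 2 0 2
G_A(8) = 2.
Heap B, S = {1, 3, 5, 8}:
G(0) = 0
G(1) = mex{0} = 1
G(2) = mex{1} = 0
G(3) = mex{0,0} = 1
G(4) = mex{1,1} = 0
G(5) = mex{0,0,0} = 1
G(6) = mex{1,1,1} = 0
G(7) = mex{0,0,0} = 1
G(8) = mex{1,1,1,0} = 2
G(9) = mex{2,0,0,1} = 3
G(10) = mex{3,1,1,0} = 2
G(11) = mex{2,2,0,1} = 3
G(12) = mex{3,3,1,0} = 2
G(13) = mex{2,2,2,1} = 0
G(14) = mex{0,3,3,0} = 1
G(15) = mex{1,2,2,1} = 0
G_B(15) = 0.
Heap C, S = {2, 7, 8, 9}:
G(0) = 0
G(1) = mex{} = 0
G(2) = mex{0} = 1
G(3) = mex{0} = 1
G(4) = mex{1} = 0
G(5) = mex{1} = 0
G(6) = mex{0} = 1
G(7) = mex{0,0} = 1
G(8) = mex{1,0,0} = 2
G(9) = mex{1,1,0,0} = 2
G(10) = mex{2,1,1,0} = 3
G(11) = mex{2,0,1,1} = 3
G(12) = mex{3,0,0,1} = 2
G(13) = mex{3,1,0,0} = 2
G_C(13) = 2.
Combined Grundy value = 2 ⊕ 0 ⊕ 2 = 0.

0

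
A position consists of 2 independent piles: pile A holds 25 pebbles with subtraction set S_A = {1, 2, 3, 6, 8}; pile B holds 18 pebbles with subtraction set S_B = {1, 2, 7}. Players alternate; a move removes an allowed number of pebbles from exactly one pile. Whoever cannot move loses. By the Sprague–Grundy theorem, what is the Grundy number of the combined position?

Pile A, S = {1, 2, 3, 6, 8}:
n :  0  1  2  3  4  5  6  7  8  9 10 11 12 13 14 15 16 17 18 19 20 21 22 23 24 25
G :  0  1  2  3  0  1  2  3  4  0  1  2  3  0  1  2  3  4  0  1  2  3  0  1  2  3
G_A(25) = 3.
Pile B, S = {1, 2, 7}:
G(0) = 0
G(1) = mex{0} = 1
G(2) = mex{1,0} = 2
G(3) = mex{2,1} = 0
G(4) = mex{0,2} = 1
G(5) = mex{1,0} = 2
G(6) = mex{2,1} = 0
G(7) = mex{0,2,0} = 1
G(8) = mex{1,0,1} = 2
G(9) = mex{2,1,2} = 0
G(10) = mex{0,2,0} = 1
G(11) = mex{1,0,1} = 2
G(12) = mex{2,1,2} = 0
G(13) = mex{0,2,0} = 1
G(14) = mex{1,0,1} = 2
G(15) = mex{2,1,2} = 0
G(16) = mex{0,2,0} = 1
G(17) = mex{1,0,1} = 2
G(18) = mex{2,1,2} = 0
G_B(18) = 0.
Combined Grundy value = 3 ⊕ 0 = 3.

3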